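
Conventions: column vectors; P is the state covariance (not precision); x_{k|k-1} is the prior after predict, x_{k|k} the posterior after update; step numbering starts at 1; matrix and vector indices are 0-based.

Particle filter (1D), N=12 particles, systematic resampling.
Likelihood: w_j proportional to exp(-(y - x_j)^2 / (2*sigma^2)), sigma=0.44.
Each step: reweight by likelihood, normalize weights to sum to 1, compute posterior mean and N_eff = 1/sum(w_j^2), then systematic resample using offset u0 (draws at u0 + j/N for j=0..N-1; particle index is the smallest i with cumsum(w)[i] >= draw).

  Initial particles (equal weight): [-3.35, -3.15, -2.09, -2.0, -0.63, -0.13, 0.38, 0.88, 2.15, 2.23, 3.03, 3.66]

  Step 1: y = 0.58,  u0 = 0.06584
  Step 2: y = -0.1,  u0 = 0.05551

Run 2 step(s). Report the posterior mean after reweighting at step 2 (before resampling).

post_mean = 0.3166

step 1: w=[0.0000, 0.0000, 0.0000, 0.0000, 0.0114, 0.1366, 0.4528, 0.3979, 0.0009, 0.0004, 0.0000, 0.0000]  mean=0.5001  Neff=2.6170  idx=[5, 6, 6, 6, 6, 6, 6, 7, 7, 7, 7, 7]
step 2: w=[0.2111, 0.1167, 0.1167, 0.1167, 0.1167, 0.1167, 0.1167, 0.0177, 0.0177, 0.0177, 0.0177, 0.0177]  mean=0.3166  Neff=7.8198  idx=[0, 0, 1, 1, 2, 3, 3, 4, 5, 6, 6, 10]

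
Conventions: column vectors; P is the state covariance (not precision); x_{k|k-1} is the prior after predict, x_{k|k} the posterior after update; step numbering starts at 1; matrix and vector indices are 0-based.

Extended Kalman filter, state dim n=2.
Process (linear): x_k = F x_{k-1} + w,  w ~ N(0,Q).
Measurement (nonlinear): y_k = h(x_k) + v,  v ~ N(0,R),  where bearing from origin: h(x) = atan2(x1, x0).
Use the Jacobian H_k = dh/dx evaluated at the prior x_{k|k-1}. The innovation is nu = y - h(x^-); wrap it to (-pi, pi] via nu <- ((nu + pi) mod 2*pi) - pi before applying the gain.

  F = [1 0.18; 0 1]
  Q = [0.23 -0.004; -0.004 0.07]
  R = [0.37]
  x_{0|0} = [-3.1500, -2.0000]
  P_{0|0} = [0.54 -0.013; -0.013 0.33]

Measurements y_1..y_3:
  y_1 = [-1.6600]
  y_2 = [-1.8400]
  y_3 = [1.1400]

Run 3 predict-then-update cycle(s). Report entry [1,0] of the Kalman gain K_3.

step 1: x^-=[-3.5100, -2.0000]  P^-=[0.7760 0.0424; 0.0424 0.4000]  H_jac=[0.1225 -0.2151]  S=[0.3979]  K=[0.2161; -0.2031]  nu=[0.9637]  x^+=[-3.3018, -2.1958]  P^+=[0.7574 0.0599; 0.0599 0.3836]
step 2: x^-=[-3.6970, -2.1958]  P^-=[1.0214 0.1249; 0.1249 0.4536]  H_jac=[0.1188 -0.2000]  S=[0.3966]  K=[0.2429; -0.1913]  nu=[0.7657]  x^+=[-3.5111, -2.3422]  P^+=[0.9980 0.1433; 0.1433 0.4391]
step 3: x^-=[-3.9327, -2.3422]  P^-=[1.2938 0.2184; 0.2184 0.5091]  H_jac=[0.1118 -0.1877]  S=[0.3949]  K=[0.2625; -0.1801]  nu=[-2.5388]  x^+=[-4.5990, -1.8849]  P^+=[1.2666 0.2370; 0.2370 0.4963]

K[1,0] = -0.1801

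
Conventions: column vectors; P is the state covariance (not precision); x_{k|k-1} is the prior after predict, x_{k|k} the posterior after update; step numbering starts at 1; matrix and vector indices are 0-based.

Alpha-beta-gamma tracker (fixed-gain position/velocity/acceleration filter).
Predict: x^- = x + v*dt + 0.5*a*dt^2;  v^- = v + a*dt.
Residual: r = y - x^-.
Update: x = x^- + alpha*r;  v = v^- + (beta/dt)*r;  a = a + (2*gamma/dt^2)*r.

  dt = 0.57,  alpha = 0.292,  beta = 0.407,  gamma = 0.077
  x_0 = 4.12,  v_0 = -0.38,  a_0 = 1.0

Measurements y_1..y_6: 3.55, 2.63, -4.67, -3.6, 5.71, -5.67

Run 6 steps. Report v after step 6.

v_post = 0.4503

step 1: x_pred=4.0659  r=-0.5159  x^+=3.9152  v^+=-0.1783  a^+=0.7555
step 2: x_pred=3.9363  r=-1.3063  x^+=3.5549  v^+=-0.6804  a^+=0.1363
step 3: x_pred=3.1891  r=-7.8591  x^+=0.8943  v^+=-6.2145  a^+=-3.5889
step 4: x_pred=-3.2310  r=-0.3690  x^+=-3.3387  v^+=-8.5236  a^+=-3.7638
step 5: x_pred=-8.8086  r=14.5186  x^+=-4.5692  v^+=-0.3022  a^+=3.1179
step 6: x_pred=-4.2349  r=-1.4351  x^+=-4.6539  v^+=0.4503  a^+=2.4377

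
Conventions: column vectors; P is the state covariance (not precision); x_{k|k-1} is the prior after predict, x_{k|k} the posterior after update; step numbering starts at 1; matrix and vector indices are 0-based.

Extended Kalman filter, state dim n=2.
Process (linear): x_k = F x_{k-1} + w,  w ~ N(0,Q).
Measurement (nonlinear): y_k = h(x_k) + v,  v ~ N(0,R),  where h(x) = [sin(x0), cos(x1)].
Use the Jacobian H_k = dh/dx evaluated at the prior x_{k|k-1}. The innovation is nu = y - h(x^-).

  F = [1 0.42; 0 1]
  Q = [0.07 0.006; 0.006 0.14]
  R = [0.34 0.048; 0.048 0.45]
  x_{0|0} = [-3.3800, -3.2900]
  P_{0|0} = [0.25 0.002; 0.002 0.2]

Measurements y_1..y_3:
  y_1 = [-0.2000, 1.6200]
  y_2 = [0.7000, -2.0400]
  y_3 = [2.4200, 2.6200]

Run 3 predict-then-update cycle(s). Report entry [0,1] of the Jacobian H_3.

step 1: x^-=[-4.7618, -3.2900]  P^-=[0.3570 0.0920; 0.0920 0.3400]  H_jac=[0.0494 0.0000; 0.0000 -0.1479]  S=[0.3409 0.0473; 0.0473 0.4574]  K=[0.0567 -0.0356; 0.0290 -0.1129]  nu=[-1.1988, 2.6090]  x^+=[-4.9226, -3.6193]  P^+=[0.3555 0.0900; 0.0900 0.3342]
step 2: x^-=[-6.4427, -3.6193]  P^-=[0.5600 0.2363; 0.2363 0.4742]  H_jac=[0.9873 0.0000; 0.0000 -0.4598]  S=[0.8859 -0.0593; -0.0593 0.5502]  K=[0.6153 -0.1312; 0.2386 -0.3705]  nu=[0.8589, -1.1520]  x^+=[-5.7631, -2.9876]  P^+=[0.2055 0.0641; 0.0641 0.3377]
step 3: x^-=[-7.0179, -2.9876]  P^-=[0.3890 0.2120; 0.2120 0.4777]  H_jac=[0.7420 0.0000; 0.0000 0.1534]  S=[0.5542 0.0721; 0.0721 0.4612]  K=[0.5223 -0.0112; 0.2686 0.1169]  nu=[3.0904, 3.6082]  x^+=[-5.4441, -1.7357]  P^+=[0.2386 0.1307; 0.1307 0.4269]

H_jac[0,1] = 0.0000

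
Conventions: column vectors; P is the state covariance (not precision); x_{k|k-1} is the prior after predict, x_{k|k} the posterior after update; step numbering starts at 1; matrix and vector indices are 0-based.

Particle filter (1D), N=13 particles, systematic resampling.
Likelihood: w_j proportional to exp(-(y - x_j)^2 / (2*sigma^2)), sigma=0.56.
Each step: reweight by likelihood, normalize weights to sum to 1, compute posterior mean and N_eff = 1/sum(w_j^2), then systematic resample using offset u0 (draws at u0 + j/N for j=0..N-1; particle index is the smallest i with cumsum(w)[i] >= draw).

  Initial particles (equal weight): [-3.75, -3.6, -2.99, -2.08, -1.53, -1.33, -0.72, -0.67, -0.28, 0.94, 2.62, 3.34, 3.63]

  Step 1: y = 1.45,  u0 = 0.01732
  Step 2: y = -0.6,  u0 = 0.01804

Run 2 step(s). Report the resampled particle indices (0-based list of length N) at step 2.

step 1: w=[0.0000, 0.0000, 0.0000, 0.0000, 0.0000, 0.0000, 0.0007, 0.0010, 0.0108, 0.8394, 0.1433, 0.0043, 0.0007]  mean=1.1768  Neff=1.3790  idx=[9, 9, 9, 9, 9, 9, 9, 9, 9, 9, 9, 10, 10]
step 2: w=[0.0909, 0.0909, 0.0909, 0.0909, 0.0909, 0.0909, 0.0909, 0.0909, 0.0909, 0.0909, 0.0909, 0.0000, 0.0000]  mean=0.9400  Neff=11.0000  idx=[0, 1, 1, 2, 3, 4, 5, 6, 6, 7, 8, 9, 10]

resampled_idx = [0, 1, 1, 2, 3, 4, 5, 6, 6, 7, 8, 9, 10]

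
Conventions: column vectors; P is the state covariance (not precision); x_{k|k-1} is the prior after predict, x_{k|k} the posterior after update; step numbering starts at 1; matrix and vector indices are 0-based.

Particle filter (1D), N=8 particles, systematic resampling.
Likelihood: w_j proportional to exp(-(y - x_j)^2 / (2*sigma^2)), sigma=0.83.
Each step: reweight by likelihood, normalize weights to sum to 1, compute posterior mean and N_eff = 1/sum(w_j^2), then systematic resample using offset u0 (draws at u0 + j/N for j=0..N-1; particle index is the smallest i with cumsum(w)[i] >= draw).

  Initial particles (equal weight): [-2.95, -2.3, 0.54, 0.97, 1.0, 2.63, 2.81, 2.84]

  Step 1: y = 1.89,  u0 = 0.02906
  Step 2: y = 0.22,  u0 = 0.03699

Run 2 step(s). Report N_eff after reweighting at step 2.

N_eff = 4.0095

step 1: w=[0.0000, 0.0000, 0.0859, 0.1744, 0.1814, 0.2166, 0.1744, 0.1674]  mean=1.9320  Neff=5.6810  idx=[2, 3, 4, 4, 5, 5, 6, 7]
step 2: w=[0.3176, 0.2274, 0.2200, 0.2200, 0.0051, 0.0051, 0.0026, 0.0023]  mean=0.8726  Neff=4.0095  idx=[0, 0, 0, 1, 1, 2, 3, 3]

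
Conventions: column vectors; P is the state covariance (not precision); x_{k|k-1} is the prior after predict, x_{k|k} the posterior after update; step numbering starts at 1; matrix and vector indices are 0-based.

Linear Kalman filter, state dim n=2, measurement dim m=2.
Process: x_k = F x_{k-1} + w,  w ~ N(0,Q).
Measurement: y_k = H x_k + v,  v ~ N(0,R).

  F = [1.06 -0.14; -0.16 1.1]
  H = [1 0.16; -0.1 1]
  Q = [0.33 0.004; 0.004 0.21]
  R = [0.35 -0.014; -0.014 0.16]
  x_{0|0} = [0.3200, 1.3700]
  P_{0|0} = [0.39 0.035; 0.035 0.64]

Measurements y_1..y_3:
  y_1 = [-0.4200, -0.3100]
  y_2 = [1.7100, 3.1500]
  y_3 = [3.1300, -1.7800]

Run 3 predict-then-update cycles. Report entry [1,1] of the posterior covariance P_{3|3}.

P_post[1,1] = 0.1077

step 1: x^-=[0.1474, 1.4558]  P^-=[0.7704 -0.1191; -0.1191 0.9821]  S=[1.1074 -0.0511; -0.0511 1.1736]  K=[0.6721 -0.1379; 0.0736 0.8502]  nu=[-0.8003, -1.7511]  x^+=[-0.1491, -0.0918]  P^+=[0.2384 -0.0076; -0.0076 0.1342]
step 2: x^-=[-0.1452, -0.0771]  P^-=[0.6027 -0.0662; -0.0662 0.3812]  S=[0.9413 -0.0784; -0.0784 0.5605]  K=[0.6175 -0.1392; 0.0527 0.6993]  nu=[1.8675, 3.2126]  x^+=[0.5606, 2.2681]  P^+=[0.2195 -0.0090; -0.0090 0.1103]
step 3: x^-=[0.2767, 2.4052]  P^-=[0.5815 -0.0609; -0.0609 0.3522]  S=[0.9210 -0.0757; -0.0757 0.5302]  K=[0.6095 -0.1375; 0.0512 0.6831]  nu=[2.4684, -4.1575]  x^+=[2.3527, -0.3083]  P^+=[0.2167 -0.0089; -0.0089 0.1077]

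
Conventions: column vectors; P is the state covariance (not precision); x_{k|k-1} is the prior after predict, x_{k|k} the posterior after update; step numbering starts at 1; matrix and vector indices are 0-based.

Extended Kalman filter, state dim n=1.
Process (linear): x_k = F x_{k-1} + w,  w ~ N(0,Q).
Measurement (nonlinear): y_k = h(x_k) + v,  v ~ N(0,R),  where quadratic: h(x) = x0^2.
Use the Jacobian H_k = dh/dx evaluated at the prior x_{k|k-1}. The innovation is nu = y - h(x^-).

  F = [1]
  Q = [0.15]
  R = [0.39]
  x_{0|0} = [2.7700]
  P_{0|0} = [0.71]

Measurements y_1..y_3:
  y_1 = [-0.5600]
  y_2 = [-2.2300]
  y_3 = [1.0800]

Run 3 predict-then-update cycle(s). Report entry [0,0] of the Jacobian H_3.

step 1: x^-=[2.7700]  P^-=[0.8600]  H_jac=[5.5400]  S=[26.7848]  K=[0.1779]  nu=[-8.2329]  x^+=[1.3056]  P^+=[0.0125]
step 2: x^-=[1.3056]  P^-=[0.1625]  H_jac=[2.6111]  S=[1.4981]  K=[0.2833]  nu=[-3.9345]  x^+=[0.1910]  P^+=[0.0423]
step 3: x^-=[0.1910]  P^-=[0.1923]  H_jac=[0.3820]  S=[0.4181]  K=[0.1757]  nu=[1.0435]  x^+=[0.3744]  P^+=[0.1794]

H_jac[0,0] = 0.3820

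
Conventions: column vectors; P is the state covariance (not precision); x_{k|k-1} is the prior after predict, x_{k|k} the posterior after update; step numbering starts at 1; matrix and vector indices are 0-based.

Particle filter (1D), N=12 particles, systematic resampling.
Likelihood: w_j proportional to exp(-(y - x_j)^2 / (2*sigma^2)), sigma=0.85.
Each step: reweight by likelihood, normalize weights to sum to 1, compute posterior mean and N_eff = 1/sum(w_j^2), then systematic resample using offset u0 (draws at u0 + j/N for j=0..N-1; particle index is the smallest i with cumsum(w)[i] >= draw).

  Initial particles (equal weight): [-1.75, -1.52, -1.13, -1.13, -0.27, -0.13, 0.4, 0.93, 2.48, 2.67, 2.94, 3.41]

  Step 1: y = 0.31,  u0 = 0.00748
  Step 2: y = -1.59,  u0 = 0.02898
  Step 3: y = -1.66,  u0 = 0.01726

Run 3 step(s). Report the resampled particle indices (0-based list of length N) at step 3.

resampled_idx = [0, 0, 1, 2, 2, 3, 3, 4, 5, 6, 6, 9]

step 1: w=[0.0129, 0.0239, 0.0577, 0.0577, 0.1921, 0.2120, 0.2411, 0.1858, 0.0093, 0.0051, 0.0020, 0.0003]  mean=0.0444  Neff=5.4939  idx=[0, 2, 4, 4, 4, 5, 5, 6, 6, 6, 7, 7]
step 2: w=[0.2872, 0.2525, 0.0875, 0.0875, 0.0875, 0.0669, 0.0669, 0.0189, 0.0189, 0.0189, 0.0036, 0.0036]  mean=-0.8470  Neff=5.5768  idx=[0, 0, 0, 0, 1, 1, 1, 2, 3, 4, 5, 7]
step 3: w=[0.1328, 0.1328, 0.1328, 0.1328, 0.1100, 0.1100, 0.1100, 0.0351, 0.0351, 0.0351, 0.0264, 0.0071]  mean=-1.3316  Neff=8.9848  idx=[0, 0, 1, 2, 2, 3, 3, 4, 5, 6, 6, 9]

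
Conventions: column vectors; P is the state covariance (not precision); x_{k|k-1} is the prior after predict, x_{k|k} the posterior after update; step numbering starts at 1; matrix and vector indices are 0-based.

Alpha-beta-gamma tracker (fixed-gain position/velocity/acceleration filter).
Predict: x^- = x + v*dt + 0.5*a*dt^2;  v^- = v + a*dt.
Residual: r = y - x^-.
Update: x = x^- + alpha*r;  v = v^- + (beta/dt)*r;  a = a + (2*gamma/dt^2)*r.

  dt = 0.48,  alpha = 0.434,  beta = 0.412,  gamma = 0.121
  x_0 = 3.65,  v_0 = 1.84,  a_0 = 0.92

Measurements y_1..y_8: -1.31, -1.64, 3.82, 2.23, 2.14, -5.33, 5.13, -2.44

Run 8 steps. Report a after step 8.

step 1: x_pred=4.6392  r=-5.9492  x^+=2.0572  v^+=-2.8248  a^+=-5.3287
step 2: x_pred=0.0875  r=-1.7275  x^+=-0.6622  v^+=-6.8653  a^+=-7.1432
step 3: x_pred=-4.7805  r=8.6005  x^+=-1.0479  v^+=-2.9119  a^+=1.8903
step 4: x_pred=-2.2278  r=4.4578  x^+=-0.2931  v^+=1.8217  a^+=6.5726
step 5: x_pred=1.3385  r=0.8015  x^+=1.6863  v^+=5.6646  a^+=7.4145
step 6: x_pred=5.2595  r=-10.5895  x^+=0.6636  v^+=0.1342  a^+=-3.7081
step 7: x_pred=0.3009  r=4.8291  x^+=2.3967  v^+=2.4993  a^+=1.3641
step 8: x_pred=3.7536  r=-6.1936  x^+=1.0656  v^+=-2.1620  a^+=-5.1413

a_post = -5.1413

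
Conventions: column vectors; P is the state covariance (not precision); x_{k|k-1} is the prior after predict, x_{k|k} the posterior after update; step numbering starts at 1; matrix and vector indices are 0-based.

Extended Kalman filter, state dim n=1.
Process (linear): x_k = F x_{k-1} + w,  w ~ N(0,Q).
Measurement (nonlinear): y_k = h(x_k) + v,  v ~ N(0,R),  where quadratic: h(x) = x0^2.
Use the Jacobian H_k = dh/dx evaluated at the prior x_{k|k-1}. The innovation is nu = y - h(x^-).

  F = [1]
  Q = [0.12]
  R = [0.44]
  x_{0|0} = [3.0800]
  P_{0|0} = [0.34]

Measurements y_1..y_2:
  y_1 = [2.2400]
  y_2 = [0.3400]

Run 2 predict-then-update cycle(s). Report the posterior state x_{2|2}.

step 1: x^-=[3.0800]  P^-=[0.4600]  H_jac=[6.1600]  S=[17.8950]  K=[0.1583]  nu=[-7.2464]  x^+=[1.9326]  P^+=[0.0113]
step 2: x^-=[1.9326]  P^-=[0.1313]  H_jac=[3.8651]  S=[2.4017]  K=[0.2113]  nu=[-3.3948]  x^+=[1.2152]  P^+=[0.0241]

x_post = [1.2152]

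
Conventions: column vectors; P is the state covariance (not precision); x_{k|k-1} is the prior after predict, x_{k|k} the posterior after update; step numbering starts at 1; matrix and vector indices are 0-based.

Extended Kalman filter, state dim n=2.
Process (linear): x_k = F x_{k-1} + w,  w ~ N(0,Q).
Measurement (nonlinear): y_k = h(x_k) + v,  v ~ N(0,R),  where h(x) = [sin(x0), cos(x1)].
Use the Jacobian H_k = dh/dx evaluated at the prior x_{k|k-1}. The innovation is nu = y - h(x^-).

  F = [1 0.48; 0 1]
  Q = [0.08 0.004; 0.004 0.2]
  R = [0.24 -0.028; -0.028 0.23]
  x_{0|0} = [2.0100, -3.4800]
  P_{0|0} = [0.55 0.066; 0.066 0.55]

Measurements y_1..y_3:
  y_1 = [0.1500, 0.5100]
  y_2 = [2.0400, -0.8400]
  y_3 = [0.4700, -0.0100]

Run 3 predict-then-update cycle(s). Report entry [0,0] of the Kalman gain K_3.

step 1: x^-=[0.3396, -3.4800]  P^-=[0.8201 0.3340; 0.3340 0.7500]  H_jac=[0.9429 0.0000; 0.0000 -0.3320]  S=[0.9691 -0.1326; -0.1326 0.3127]  K=[0.7955 -0.0174; 0.2293 -0.6991]  nu=[-0.1831, 1.4533]  x^+=[0.1687, -4.5380]  P^+=[0.2030 0.0791; 0.0791 0.5037]
step 2: x^-=[-2.0096, -4.5380]  P^-=[0.4750 0.3249; 0.3249 0.7037]  H_jac=[-0.4248 0.0000; 0.0000 -0.9848]  S=[0.3257 0.1079; 0.1079 0.9125]  K=[-0.5239 -0.2887; -0.1791 -0.7383]  nu=[2.9453, -0.6665]  x^+=[-3.3602, -4.5735]  P^+=[0.2769 0.0525; 0.0525 0.1673]
step 3: x^-=[-5.5554, -4.5735]  P^-=[0.4459 0.1368; 0.1368 0.3673]  H_jac=[0.7467 0.0000; 0.0000 -0.9904]  S=[0.4886 -0.1292; -0.1292 0.5903]  K=[0.6588 -0.0854; 0.0490 -0.6056]  nu=[-0.1952, 0.1285]  x^+=[-5.6950, -4.6608]  P^+=[0.2150 0.0385; 0.0385 0.1420]

K[0,0] = 0.6588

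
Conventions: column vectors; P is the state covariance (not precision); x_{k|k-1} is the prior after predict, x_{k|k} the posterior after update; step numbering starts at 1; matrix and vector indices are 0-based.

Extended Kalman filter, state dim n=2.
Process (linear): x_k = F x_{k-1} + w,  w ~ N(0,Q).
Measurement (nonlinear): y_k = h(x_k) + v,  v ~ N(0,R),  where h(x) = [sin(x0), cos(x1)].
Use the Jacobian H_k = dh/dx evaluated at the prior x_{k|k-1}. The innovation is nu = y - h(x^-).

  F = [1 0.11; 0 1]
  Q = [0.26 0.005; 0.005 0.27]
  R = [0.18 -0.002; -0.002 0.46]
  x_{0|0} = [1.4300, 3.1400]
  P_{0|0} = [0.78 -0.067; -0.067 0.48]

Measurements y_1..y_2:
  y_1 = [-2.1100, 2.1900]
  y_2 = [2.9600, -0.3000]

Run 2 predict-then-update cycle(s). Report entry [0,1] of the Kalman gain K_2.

K[0,1] = 0.0011

step 1: x^-=[1.7754, 3.1400]  P^-=[1.0311 -0.0092; -0.0092 0.7500]  H_jac=[-0.2032 0.0000; 0.0000 -0.0016]  S=[0.2226 -0.0020; -0.0020 0.4600]  K=[-0.9413 -0.0041; 0.0084 -0.0026]  nu=[-3.0891, 3.1900]  x^+=[4.6702, 3.1060]  P^+=[0.8339 -0.0074; -0.0074 0.7500]
step 2: x^-=[5.0119, 3.1060]  P^-=[1.1013 0.0801; 0.0801 1.0200]  H_jac=[0.2950 0.0000; 0.0000 -0.0356]  S=[0.2759 -0.0028; -0.0028 0.4613]  K=[1.1779 0.0011; 0.0848 -0.0783]  nu=[3.9155, 0.6994]  x^+=[9.6246, 3.3833]  P^+=[0.7186 0.0523; 0.0523 1.0151]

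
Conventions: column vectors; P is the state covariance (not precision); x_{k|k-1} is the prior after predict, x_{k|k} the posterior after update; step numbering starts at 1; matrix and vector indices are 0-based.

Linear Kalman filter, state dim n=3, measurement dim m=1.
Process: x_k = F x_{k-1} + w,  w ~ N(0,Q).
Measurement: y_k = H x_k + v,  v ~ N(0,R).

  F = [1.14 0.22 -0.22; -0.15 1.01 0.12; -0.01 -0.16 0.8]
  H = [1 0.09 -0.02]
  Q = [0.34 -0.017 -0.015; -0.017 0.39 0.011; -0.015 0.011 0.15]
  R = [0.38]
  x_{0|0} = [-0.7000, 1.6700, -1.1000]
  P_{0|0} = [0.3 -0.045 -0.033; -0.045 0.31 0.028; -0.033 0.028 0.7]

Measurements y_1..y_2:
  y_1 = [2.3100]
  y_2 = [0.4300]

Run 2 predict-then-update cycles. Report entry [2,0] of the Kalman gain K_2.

step 1: x^-=[-0.1886, 1.6597, -1.1402]  P^-=[0.7700 -0.0793 -0.1685; -0.0793 0.7447 0.0540; -0.1685 0.0540 0.5992]  S=[1.1486]  K=[0.6671; -0.0116; -0.1529]  nu=[2.3264]  x^+=[1.3635, 1.6326, -1.4959]  P^+=[0.2588 -0.0704 -0.0513; -0.0704 0.7445 0.0520; -0.0513 0.0520 0.5723]
step 2: x^-=[2.2426, 1.2649, -1.4716]  P^-=[0.7255 -0.0086 -0.1678; -0.0086 1.1993 -0.0077; -0.1678 -0.0077 0.5227]  S=[1.1206]  K=[0.6497; 0.0888; -0.1597]  nu=[-1.9559]  x^+=[0.9718, 1.0912, -1.1592]  P^+=[0.2525 -0.0732 -0.0515; -0.0732 1.1905 0.0082; -0.0515 0.0082 0.4941]

K[2,0] = -0.1597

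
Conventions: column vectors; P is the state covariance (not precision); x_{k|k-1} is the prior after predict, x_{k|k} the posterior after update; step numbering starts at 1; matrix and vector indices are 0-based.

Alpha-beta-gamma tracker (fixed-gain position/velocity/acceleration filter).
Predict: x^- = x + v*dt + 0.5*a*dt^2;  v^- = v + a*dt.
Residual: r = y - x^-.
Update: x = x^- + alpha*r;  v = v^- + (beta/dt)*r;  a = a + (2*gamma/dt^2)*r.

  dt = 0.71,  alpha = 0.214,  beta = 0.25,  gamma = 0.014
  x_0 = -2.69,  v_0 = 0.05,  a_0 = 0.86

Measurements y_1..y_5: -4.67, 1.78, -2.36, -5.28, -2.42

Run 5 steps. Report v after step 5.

step 1: x_pred=-2.4377  r=-2.2323  x^+=-2.9154  v^+=-0.1254  a^+=0.7360
step 2: x_pred=-2.8190  r=4.5990  x^+=-1.8348  v^+=2.0165  a^+=0.9915
step 3: x_pred=-0.1532  r=-2.2068  x^+=-0.6254  v^+=1.9434  a^+=0.8689
step 4: x_pred=0.9734  r=-6.2534  x^+=-0.3648  v^+=0.3584  a^+=0.5215
step 5: x_pred=0.0211  r=-2.4411  x^+=-0.5013  v^+=-0.1308  a^+=0.3860

v_post = -0.1308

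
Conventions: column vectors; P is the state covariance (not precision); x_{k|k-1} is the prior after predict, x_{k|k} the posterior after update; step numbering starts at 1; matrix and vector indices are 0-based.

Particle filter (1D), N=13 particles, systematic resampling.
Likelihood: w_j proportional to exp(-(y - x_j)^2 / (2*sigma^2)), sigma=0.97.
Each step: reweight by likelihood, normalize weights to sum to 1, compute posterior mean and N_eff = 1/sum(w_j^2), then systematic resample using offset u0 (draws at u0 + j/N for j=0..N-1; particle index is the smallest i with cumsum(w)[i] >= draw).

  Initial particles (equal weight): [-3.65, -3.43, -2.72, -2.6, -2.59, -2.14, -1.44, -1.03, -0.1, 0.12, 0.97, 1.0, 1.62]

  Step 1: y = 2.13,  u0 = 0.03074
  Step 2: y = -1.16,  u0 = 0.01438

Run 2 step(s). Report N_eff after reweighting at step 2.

N_eff = 4.2922

step 1: w=[0.0000, 0.0000, 0.0000, 0.0000, 0.0000, 0.0000, 0.0006, 0.0024, 0.0345, 0.0567, 0.2373, 0.2461, 0.4224]  mean=1.1606  Neff=3.3364  idx=[8, 10, 10, 10, 11, 11, 11, 11, 12, 12, 12, 12, 12]
step 2: w=[0.4449, 0.0725, 0.0725, 0.0725, 0.0677, 0.0677, 0.0677, 0.0677, 0.0133, 0.0133, 0.0133, 0.0133, 0.0133]  mean=0.5453  Neff=4.2922  idx=[0, 0, 0, 0, 0, 0, 1, 2, 3, 4, 5, 6, 8]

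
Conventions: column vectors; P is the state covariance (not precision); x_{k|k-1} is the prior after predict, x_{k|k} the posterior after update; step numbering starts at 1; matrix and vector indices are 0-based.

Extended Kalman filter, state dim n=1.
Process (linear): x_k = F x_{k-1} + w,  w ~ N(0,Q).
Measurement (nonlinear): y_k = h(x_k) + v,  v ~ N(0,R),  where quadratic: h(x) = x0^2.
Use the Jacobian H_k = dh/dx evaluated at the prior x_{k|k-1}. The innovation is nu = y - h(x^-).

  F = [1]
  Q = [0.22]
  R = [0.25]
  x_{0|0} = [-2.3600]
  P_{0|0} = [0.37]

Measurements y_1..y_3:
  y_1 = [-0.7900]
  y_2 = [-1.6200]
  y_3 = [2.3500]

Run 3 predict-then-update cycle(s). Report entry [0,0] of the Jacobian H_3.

step 1: x^-=[-2.3600]  P^-=[0.5900]  H_jac=[-4.7200]  S=[13.3943]  K=[-0.2079]  nu=[-6.3596]  x^+=[-1.0378]  P^+=[0.0110]
step 2: x^-=[-1.0378]  P^-=[0.2310]  H_jac=[-2.0756]  S=[1.2452]  K=[-0.3851]  nu=[-2.6970]  x^+=[0.0007]  P^+=[0.0464]
step 3: x^-=[0.0007]  P^-=[0.2664]  H_jac=[0.0015]  S=[0.2500]  K=[0.0016]  nu=[2.3500]  x^+=[0.0045]  P^+=[0.2664]

H_jac[0,0] = 0.0015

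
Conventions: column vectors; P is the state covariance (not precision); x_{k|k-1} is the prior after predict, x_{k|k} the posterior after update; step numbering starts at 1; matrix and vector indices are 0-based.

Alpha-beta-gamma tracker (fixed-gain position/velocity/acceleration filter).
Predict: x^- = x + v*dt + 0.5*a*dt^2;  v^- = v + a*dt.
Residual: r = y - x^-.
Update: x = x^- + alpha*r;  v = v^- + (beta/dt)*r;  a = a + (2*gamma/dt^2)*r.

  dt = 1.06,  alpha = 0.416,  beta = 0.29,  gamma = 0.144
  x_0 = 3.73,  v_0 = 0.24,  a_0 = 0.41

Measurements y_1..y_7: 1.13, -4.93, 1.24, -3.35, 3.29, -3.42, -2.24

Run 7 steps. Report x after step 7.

step 1: x_pred=4.2147  r=-3.0847  x^+=2.9315  v^+=-0.1693  a^+=-0.3807
step 2: x_pred=2.5381  r=-7.4681  x^+=-0.5686  v^+=-2.6160  a^+=-2.2949
step 3: x_pred=-4.6309  r=5.8709  x^+=-2.1886  v^+=-3.4424  a^+=-0.7901
step 4: x_pred=-6.2814  r=2.9314  x^+=-5.0620  v^+=-3.4779  a^+=-0.0387
step 5: x_pred=-8.7703  r=12.0603  x^+=-3.7532  v^+=-0.2194  a^+=3.0526
step 6: x_pred=-2.2709  r=-1.1491  x^+=-2.7489  v^+=2.7019  a^+=2.7580
step 7: x_pred=1.6646  r=-3.9046  x^+=0.0403  v^+=4.5572  a^+=1.7572

x_post = 0.0403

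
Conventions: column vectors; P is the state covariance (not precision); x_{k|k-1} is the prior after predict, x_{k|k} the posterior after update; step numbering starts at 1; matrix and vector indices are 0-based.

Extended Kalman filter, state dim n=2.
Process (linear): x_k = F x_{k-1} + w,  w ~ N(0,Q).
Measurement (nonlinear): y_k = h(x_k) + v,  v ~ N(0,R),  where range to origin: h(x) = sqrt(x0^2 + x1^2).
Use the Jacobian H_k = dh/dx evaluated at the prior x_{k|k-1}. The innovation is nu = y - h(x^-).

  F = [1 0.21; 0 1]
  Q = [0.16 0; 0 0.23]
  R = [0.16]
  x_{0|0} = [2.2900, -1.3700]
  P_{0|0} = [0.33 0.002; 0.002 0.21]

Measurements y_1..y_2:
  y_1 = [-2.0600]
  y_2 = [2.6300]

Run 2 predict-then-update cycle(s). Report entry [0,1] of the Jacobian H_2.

H_jac[0,1] = 0.2370

step 1: x^-=[2.0023, -1.3700]  P^-=[0.5001 0.0461; 0.0461 0.4400]  H_jac=[0.8253 -0.5647]  S=[0.5980]  K=[0.6467; -0.3519]  nu=[-4.4861]  x^+=[-0.8989, 0.2086]  P^+=[0.2500 0.1822; 0.1822 0.3660]
step 2: x^-=[-0.8551, 0.2086]  P^-=[0.5027 0.2590; 0.2590 0.5960]  H_jac=[-0.9715 0.2370]  S=[0.5486]  K=[-0.7782; -0.2012]  nu=[1.7499]  x^+=[-2.2169, -0.1435]  P^+=[0.1704 0.1731; 0.1731 0.5737]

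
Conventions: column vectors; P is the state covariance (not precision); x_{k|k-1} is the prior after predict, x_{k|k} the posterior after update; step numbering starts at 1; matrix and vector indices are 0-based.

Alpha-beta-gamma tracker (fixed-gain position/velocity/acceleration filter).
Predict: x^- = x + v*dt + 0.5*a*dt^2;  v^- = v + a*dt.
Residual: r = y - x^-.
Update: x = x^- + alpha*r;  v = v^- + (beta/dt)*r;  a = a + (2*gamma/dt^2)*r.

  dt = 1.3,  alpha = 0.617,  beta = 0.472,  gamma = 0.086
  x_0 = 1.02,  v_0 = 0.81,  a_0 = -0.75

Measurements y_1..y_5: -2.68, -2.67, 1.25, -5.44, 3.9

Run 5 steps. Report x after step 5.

step 1: x_pred=1.4393  r=-4.1193  x^+=-1.1023  v^+=-1.6606  a^+=-1.1692
step 2: x_pred=-4.2491  r=1.5791  x^+=-3.2748  v^+=-2.6073  a^+=-1.0085
step 3: x_pred=-7.5165  r=8.7665  x^+=-2.1076  v^+=-0.7355  a^+=-0.1163
step 4: x_pred=-3.1619  r=-2.2781  x^+=-4.5675  v^+=-1.7138  a^+=-0.3482
step 5: x_pred=-7.0896  r=10.9896  x^+=-0.3090  v^+=1.8237  a^+=0.7703

x_post = -0.3090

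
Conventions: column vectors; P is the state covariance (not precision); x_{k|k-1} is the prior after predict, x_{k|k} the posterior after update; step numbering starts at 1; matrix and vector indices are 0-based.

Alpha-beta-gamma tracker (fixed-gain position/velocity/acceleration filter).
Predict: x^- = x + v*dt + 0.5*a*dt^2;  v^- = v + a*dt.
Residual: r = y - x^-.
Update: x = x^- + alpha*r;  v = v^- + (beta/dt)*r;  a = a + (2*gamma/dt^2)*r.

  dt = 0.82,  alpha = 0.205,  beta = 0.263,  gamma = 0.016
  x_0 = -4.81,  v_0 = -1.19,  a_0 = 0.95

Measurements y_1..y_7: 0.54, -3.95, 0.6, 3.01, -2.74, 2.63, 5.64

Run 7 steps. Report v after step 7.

v_post = 1.3634

step 1: x_pred=-5.4664  r=6.0064  x^+=-4.2351  v^+=1.5154  a^+=1.2358
step 2: x_pred=-2.5769  r=-1.3731  x^+=-2.8584  v^+=2.0885  a^+=1.1705
step 3: x_pred=-0.7524  r=1.3524  x^+=-0.4751  v^+=3.4820  a^+=1.2349
step 4: x_pred=2.7953  r=0.2147  x^+=2.8393  v^+=4.5635  a^+=1.2451
step 5: x_pred=6.9999  r=-9.7399  x^+=5.0033  v^+=2.4605  a^+=0.7816
step 6: x_pred=7.2836  r=-4.6536  x^+=6.3296  v^+=1.6088  a^+=0.5601
step 7: x_pred=7.8372  r=-2.1972  x^+=7.3868  v^+=1.3634  a^+=0.4555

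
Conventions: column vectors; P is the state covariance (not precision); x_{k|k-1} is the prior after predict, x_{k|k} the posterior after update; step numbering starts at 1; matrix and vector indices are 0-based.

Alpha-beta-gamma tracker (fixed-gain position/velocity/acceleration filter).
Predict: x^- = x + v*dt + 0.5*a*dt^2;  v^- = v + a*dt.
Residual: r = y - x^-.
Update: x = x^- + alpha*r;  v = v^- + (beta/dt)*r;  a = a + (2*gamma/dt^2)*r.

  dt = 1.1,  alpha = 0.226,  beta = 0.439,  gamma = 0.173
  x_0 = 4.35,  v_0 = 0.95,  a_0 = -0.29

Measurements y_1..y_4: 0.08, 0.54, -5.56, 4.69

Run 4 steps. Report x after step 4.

step 1: x_pred=5.2195  r=-5.1395  x^+=4.0580  v^+=-1.4201  a^+=-1.7597
step 2: x_pred=1.4313  r=-0.8913  x^+=1.2298  v^+=-3.7115  a^+=-2.0145
step 3: x_pred=-4.0716  r=-1.4884  x^+=-4.4079  v^+=-6.5215  a^+=-2.4401
step 4: x_pred=-13.0578  r=17.7478  x^+=-9.0468  v^+=-2.1226  a^+=2.6349

x_post = -9.0468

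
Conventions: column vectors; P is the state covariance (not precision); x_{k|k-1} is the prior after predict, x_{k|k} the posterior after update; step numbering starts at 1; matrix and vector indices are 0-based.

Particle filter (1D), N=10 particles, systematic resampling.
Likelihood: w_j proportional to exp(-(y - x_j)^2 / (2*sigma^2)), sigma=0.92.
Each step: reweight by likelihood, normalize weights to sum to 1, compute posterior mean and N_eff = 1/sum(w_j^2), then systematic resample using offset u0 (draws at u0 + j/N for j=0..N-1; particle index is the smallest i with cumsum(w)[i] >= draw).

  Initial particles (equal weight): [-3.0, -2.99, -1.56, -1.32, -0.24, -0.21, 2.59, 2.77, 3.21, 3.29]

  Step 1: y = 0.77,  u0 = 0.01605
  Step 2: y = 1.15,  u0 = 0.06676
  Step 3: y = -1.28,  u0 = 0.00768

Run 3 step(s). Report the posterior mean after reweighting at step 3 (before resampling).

post_mean = -0.2251

step 1: w=[0.0001, 0.0002, 0.0266, 0.0498, 0.3602, 0.3731, 0.0930, 0.0619, 0.0195, 0.0155]  mean=0.2529  Neff=3.5058  idx=[2, 4, 4, 4, 4, 5, 5, 5, 6, 7]
step 2: w=[0.0047, 0.1140, 0.1140, 0.1140, 0.1140, 0.1197, 0.1197, 0.1197, 0.1048, 0.0757]  mean=0.2892  Neff=8.9572  idx=[1, 2, 3, 4, 5, 5, 6, 7, 8, 9]
step 3: w=[0.1273, 0.1273, 0.1273, 0.1273, 0.1227, 0.1227, 0.1227, 0.1227, 0.0000, 0.0000]  mean=-0.2251  Neff=7.9980  idx=[0, 0, 1, 2, 3, 3, 4, 5, 6, 7]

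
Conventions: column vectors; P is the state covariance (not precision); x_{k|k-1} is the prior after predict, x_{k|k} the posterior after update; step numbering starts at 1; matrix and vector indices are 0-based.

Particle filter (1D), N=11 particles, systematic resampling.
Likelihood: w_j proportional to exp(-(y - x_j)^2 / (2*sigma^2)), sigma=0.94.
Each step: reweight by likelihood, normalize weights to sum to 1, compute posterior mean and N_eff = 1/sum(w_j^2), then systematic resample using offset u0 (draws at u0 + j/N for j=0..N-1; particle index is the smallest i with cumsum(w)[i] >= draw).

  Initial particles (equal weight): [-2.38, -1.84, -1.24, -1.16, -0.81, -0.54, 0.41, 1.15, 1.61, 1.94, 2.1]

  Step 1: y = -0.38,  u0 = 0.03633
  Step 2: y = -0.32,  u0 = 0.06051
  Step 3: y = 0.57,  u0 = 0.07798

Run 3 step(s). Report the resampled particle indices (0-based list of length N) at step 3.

step 1: w=[0.0216, 0.0622, 0.1368, 0.1474, 0.1873, 0.2049, 0.1461, 0.0553, 0.0221, 0.0099, 0.0064]  mean=-0.5772  Neff=6.8091  idx=[1, 2, 2, 3, 4, 4, 5, 5, 6, 6, 7]
step 2: w=[0.0354, 0.0810, 0.0810, 0.0877, 0.1142, 0.1142, 0.1273, 0.1273, 0.0967, 0.0967, 0.0385]  mean=-0.5666  Neff=9.9268  idx=[1, 2, 3, 4, 5, 6, 6, 7, 8, 9, 10]
step 3: w=[0.0286, 0.0286, 0.0336, 0.0622, 0.0622, 0.0910, 0.0910, 0.0910, 0.1802, 0.1802, 0.1511]  mean=-0.0368  Neff=8.1193  idx=[2, 4, 5, 6, 7, 8, 8, 9, 9, 10, 10]

resampled_idx = [2, 4, 5, 6, 7, 8, 8, 9, 9, 10, 10]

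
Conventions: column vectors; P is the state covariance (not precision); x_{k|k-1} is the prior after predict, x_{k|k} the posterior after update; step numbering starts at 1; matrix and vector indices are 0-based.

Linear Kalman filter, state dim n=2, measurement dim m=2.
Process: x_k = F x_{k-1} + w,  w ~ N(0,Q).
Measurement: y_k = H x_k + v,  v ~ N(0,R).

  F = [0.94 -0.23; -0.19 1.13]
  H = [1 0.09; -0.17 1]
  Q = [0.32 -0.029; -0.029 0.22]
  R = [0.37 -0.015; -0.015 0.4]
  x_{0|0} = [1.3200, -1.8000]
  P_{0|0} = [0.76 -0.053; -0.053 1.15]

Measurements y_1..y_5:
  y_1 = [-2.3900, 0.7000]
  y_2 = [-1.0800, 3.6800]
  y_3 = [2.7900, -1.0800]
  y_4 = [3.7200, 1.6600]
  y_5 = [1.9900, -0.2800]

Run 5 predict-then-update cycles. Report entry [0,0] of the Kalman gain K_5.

step 1: x^-=[1.6548, -2.2848]  P^-=[1.0753 -0.5222; -0.5222 1.7386]  S=[1.3654 -0.5556; -0.5556 2.3473]  K=[0.6981 -0.1351; 0.0541 0.7913]  nu=[-3.8392, 3.2661]  x^+=[-1.4668, 0.0920]  P^+=[0.2621 -0.0200; -0.0200 0.3123]
step 2: x^-=[-1.4000, 0.3827]  P^-=[0.5768 -0.1791; -0.1791 0.6368]  S=[0.9197 -0.2321; -0.2321 1.1144]  K=[0.5772 -0.1285; 0.0197 0.6029]  nu=[0.2855, 3.0593]  x^+=[-1.6282, 2.2328]  P^+=[0.2176 -0.0231; -0.0231 0.2369]
step 3: x^-=[-2.0441, 2.8324]  P^-=[0.5347 -0.1549; -0.1549 0.5403]  S=[0.8812 -0.2099; -0.2099 1.0084]  K=[0.5607 -0.1271; 0.0139 0.5648]  nu=[4.5791, -4.2599]  x^+=[1.0650, 0.4899]  P^+=[0.2115 -0.0233; -0.0233 0.2217]
step 4: x^-=[0.8885, 0.3512]  P^-=[0.5287 -0.1502; -0.1502 0.5208]  S=[0.8759 -0.2059; -0.2059 0.9871]  K=[0.5584 -0.1267; 0.0128 0.5561]  nu=[2.7999, 1.4598]  x^+=[2.2669, 1.1988]  P^+=[0.2106 -0.0233; -0.0233 0.2183]
step 5: x^-=[1.8552, 0.9239]  P^-=[0.5277 -0.1491; -0.1491 0.5163]  S=[0.8750 -0.2050; -0.2050 0.9823]  K=[0.5580 -0.1266; 0.0126 0.5541]  nu=[0.0517, -0.8886]  x^+=[1.9965, 0.4323]  P^+=[0.2105 -0.0232; -0.0232 0.2175]

K[0,0] = 0.5580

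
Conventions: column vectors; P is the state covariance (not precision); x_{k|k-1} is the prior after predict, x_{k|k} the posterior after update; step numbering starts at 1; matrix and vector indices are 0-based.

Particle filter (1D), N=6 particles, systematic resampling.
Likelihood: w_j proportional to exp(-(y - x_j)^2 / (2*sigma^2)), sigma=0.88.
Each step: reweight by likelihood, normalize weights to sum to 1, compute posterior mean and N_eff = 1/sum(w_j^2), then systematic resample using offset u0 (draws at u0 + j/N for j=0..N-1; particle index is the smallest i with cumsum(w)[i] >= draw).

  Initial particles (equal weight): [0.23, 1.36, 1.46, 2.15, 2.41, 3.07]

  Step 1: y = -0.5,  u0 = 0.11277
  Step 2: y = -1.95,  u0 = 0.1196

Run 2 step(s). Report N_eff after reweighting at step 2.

step 1: w=[0.7748, 0.1171, 0.0915, 0.0117, 0.0046, 0.0003]  mean=0.5083  Neff=1.6064  idx=[0, 0, 0, 0, 1, 2]
step 2: w=[0.2481, 0.2481, 0.2481, 0.2481, 0.0045, 0.0029]  mean=0.2387  Neff=4.0598  idx=[0, 1, 1, 2, 3, 3]

N_eff = 4.0598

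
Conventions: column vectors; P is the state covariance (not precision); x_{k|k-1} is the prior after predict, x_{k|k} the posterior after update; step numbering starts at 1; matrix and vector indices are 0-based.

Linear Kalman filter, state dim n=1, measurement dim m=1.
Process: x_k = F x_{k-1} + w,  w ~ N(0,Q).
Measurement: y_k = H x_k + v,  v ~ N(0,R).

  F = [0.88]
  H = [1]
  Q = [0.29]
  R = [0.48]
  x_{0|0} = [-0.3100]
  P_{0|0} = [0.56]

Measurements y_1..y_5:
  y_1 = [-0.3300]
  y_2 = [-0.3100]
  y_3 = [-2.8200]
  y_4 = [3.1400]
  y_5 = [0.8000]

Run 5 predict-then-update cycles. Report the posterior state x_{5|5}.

x_post = [0.7886]

step 1: x^-=[-0.2728]  P^-=[0.7237]  S=[1.2037]  K=[0.6012]  nu=[-0.0572]  x^+=[-0.3072]  P^+=[0.2886]
step 2: x^-=[-0.2703]  P^-=[0.5135]  S=[0.9935]  K=[0.5168]  nu=[-0.0397]  x^+=[-0.2908]  P^+=[0.2481]
step 3: x^-=[-0.2559]  P^-=[0.4821]  S=[0.9621]  K=[0.5011]  nu=[-2.5641]  x^+=[-1.5408]  P^+=[0.2405]
step 4: x^-=[-1.3559]  P^-=[0.4763]  S=[0.9563]  K=[0.4980]  nu=[4.4959]  x^+=[0.8833]  P^+=[0.2391]
step 5: x^-=[0.7773]  P^-=[0.4751]  S=[0.9551]  K=[0.4975]  nu=[0.0227]  x^+=[0.7886]  P^+=[0.2388]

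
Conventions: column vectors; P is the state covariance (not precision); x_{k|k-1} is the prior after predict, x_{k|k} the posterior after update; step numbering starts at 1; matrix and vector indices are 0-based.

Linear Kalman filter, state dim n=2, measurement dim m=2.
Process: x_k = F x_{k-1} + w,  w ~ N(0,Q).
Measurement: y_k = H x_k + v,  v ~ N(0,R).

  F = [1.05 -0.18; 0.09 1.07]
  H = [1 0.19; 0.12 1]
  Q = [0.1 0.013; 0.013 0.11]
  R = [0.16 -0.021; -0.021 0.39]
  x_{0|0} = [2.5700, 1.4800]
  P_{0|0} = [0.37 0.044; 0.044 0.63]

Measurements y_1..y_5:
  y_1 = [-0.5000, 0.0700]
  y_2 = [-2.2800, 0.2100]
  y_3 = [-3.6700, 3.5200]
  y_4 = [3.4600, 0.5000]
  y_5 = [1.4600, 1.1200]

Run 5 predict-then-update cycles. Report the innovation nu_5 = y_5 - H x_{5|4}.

step 1: x^-=[2.4321, 1.8149]  P^-=[0.5117 -0.0247; -0.0247 0.8428]  S=[0.6928 0.1753; 0.1753 1.2342]  K=[0.7514 -0.0769; 0.0242 0.6770]  nu=[-3.2769, -2.0368]  x^+=[0.1267, 0.3566]  P^+=[0.1336 -0.0618; -0.0618 0.2709]
step 2: x^-=[0.0688, 0.3930]  P^-=[0.2794 -0.0950; -0.0950 0.4094]  S=[0.4181 -0.0069; -0.0069 0.7806]  K=[0.6239 -0.0733; -0.0328 0.5095]  nu=[-2.4235, -0.1913]  x^+=[-1.4293, 0.3751]  P^+=[0.1118 -0.0551; -0.0551 0.2060]
step 3: x^-=[-1.5683, 0.2728]  P^-=[0.2508 -0.0771; -0.0771 0.3362]  S=[0.3936 -0.0059; -0.0059 0.7113]  K=[0.5990 -0.0611; -0.0268 0.4594]  nu=[-2.1536, 3.4354]  x^+=[-3.0683, 1.9086]  P^+=[0.1065 -0.0492; -0.0492 0.1856]
step 4: x^-=[-3.5653, 1.7661]  P^-=[0.2420 -0.0672; -0.0672 0.3139]  S=[0.3878 -0.0010; -0.0010 0.6913]  K=[0.5910 -0.0543; -0.0182 0.4424]  nu=[6.6897, -0.8383]  x^+=[0.4336, 1.2732]  P^+=[0.1045 -0.0461; -0.0461 0.1785]
step 5: x^-=[0.2262, 1.4013]  P^-=[0.2384 -0.0626; -0.0626 0.3063]  S=[0.3857 0.0018; 0.0018 0.6847]  K=[0.5875 -0.0511; -0.0134 0.4364]  nu=[0.9676, -0.3085]  x^+=[0.8104, 1.2538]  P^+=[0.1036 -0.0447; -0.0447 0.1758]

innov = [0.9676, -0.3085]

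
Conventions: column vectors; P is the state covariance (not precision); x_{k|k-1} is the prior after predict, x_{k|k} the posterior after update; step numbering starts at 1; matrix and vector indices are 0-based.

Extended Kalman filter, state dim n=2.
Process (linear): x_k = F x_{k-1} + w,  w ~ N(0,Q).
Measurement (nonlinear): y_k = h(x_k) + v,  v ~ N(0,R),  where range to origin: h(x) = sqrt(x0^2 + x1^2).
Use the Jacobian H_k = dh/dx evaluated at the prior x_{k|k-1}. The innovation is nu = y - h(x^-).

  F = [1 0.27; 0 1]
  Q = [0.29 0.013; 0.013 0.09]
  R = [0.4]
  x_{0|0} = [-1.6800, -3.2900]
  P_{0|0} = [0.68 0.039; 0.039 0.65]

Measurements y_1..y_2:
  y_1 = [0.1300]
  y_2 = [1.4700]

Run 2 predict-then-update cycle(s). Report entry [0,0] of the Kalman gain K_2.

step 1: x^-=[-2.5683, -3.2900]  P^-=[1.0384 0.2275; 0.2275 0.7400]  H_jac=[-0.6153 -0.7883]  S=[1.4737]  K=[-0.5553; -0.4908]  nu=[-4.0438]  x^+=[-0.3228, -1.3053]  P^+=[0.5840 -0.1741; -0.1741 0.3850]
step 2: x^-=[-0.6753, -1.3053]  P^-=[0.8081 -0.0572; -0.0572 0.4750]  H_jac=[-0.4595 -0.8882]  S=[0.8986]  K=[-0.3567; -0.4402]  nu=[0.0004]  x^+=[-0.6754, -1.3055]  P^+=[0.6938 -0.1983; -0.1983 0.3008]

K[0,0] = -0.3567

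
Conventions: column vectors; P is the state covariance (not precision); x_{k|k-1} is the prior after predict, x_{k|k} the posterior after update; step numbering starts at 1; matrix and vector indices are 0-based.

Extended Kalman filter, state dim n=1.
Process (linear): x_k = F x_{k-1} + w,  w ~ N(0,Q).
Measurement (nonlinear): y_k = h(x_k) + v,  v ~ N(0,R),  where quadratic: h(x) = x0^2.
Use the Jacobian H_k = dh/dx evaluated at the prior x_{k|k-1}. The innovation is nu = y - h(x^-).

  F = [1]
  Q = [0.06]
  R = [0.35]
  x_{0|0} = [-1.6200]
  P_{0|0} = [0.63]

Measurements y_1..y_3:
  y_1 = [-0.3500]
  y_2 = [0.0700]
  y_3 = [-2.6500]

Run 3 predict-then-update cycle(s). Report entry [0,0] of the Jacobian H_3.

step 1: x^-=[-1.6200]  P^-=[0.6900]  H_jac=[-3.2400]  S=[7.5933]  K=[-0.2944]  nu=[-2.9744]  x^+=[-0.7443]  P^+=[0.0318]
step 2: x^-=[-0.7443]  P^-=[0.0918]  H_jac=[-1.4886]  S=[0.5534]  K=[-0.2469]  nu=[-0.4840]  x^+=[-0.6248]  P^+=[0.0581]
step 3: x^-=[-0.6248]  P^-=[0.1181]  H_jac=[-1.2496]  S=[0.5343]  K=[-0.2761]  nu=[-3.0404]  x^+=[0.2146]  P^+=[0.0773]

H_jac[0,0] = -1.2496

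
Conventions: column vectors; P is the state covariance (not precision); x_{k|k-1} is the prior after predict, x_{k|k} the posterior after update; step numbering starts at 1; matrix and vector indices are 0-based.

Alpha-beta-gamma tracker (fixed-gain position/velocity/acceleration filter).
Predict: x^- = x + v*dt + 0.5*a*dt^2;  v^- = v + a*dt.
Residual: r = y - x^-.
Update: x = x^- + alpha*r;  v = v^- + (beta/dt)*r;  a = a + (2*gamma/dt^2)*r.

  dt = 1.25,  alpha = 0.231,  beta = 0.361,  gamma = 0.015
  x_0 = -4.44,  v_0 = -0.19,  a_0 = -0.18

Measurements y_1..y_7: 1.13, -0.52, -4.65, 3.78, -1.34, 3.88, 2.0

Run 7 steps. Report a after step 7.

step 1: x_pred=-4.8181  r=5.9481  x^+=-3.4441  v^+=1.3028  a^+=-0.0658
step 2: x_pred=-1.8670  r=1.3470  x^+=-1.5558  v^+=1.6096  a^+=-0.0399
step 3: x_pred=0.4249  r=-5.0749  x^+=-0.7474  v^+=0.0940  a^+=-0.1374
step 4: x_pred=-0.7372  r=4.5172  x^+=0.3063  v^+=1.2269  a^+=-0.0506
step 5: x_pred=1.8003  r=-3.1403  x^+=1.0749  v^+=0.2566  a^+=-0.1109
step 6: x_pred=1.3090  r=2.5710  x^+=1.9029  v^+=0.8605  a^+=-0.0616
step 7: x_pred=2.9304  r=-0.9304  x^+=2.7155  v^+=0.5148  a^+=-0.0794

a_post = -0.0794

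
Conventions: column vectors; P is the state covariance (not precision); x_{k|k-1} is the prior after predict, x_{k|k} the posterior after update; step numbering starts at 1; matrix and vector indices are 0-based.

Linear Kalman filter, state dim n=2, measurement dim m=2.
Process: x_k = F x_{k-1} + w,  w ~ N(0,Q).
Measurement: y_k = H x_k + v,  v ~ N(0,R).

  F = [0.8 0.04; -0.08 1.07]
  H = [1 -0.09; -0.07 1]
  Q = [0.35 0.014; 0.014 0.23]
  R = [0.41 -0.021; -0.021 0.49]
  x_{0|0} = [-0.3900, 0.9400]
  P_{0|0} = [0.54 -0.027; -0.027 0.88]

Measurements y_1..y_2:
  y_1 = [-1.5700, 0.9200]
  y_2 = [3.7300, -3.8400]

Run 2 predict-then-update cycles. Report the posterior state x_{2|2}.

step 1: x^-=[-0.2744, 1.0370]  P^-=[0.6953 -0.0059; -0.0059 1.2456]  S=[1.1164 -0.1877; -0.1877 1.7398]  K=[0.6294 0.0365; 0.0150 0.7178]  nu=[-1.2023, -0.1362]  x^+=[-1.0361, 0.9212]  P^+=[0.2593 0.0228; 0.0228 0.3530]
step 2: x^-=[-0.7920, 1.0686]  P^-=[0.5180 0.0320; 0.0320 0.6319]  S=[0.9274 -0.0819; -0.0819 1.1200]  K=[0.5587 0.0371; 0.0230 0.5639]  nu=[4.6182, -4.9640]  x^+=[1.6044, -1.6244]  P^+=[0.2303 0.0226; 0.0226 0.2774]

x_post = [1.6044, -1.6244]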